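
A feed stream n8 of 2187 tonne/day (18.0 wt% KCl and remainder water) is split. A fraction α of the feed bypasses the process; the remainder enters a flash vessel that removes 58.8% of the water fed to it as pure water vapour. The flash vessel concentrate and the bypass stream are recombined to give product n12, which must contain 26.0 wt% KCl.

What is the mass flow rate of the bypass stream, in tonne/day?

791.4 tonne/day

All 2187×0.180 = 393.66 tonne/day of KCl reaches n12, so n12 = 393.66/0.260 = 1514.1 tonne/day and vapour = 672.92 tonne/day.
The evaporator receives (1−α)·2187 of feed at 0.820 water and removes 0.588 of that water:
0.588×0.820×(1−α)×2187 = 672.92
(1−α) = 672.92/1054.5 = 0.6382;  α = 0.3618.
Bypass flow = 0.3618×2187 = 791.36 tonne/day.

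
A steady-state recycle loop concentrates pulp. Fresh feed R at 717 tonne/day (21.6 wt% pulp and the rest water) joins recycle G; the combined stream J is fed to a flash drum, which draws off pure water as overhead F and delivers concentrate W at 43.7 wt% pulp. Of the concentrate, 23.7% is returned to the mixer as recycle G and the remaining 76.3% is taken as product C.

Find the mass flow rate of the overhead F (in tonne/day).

362.6 tonne/day

Overall pulp balance (none leaves overhead): pulp in fresh feed = pulp in product, i.e. 717×0.216 = (1−0.237)·W·0.437.
W = 154.87/(0.437×0.763) = 464.48 tonne/day.
Recycle G = 0.237×464.48 = 110.08 tonne/day.
Combined feed J = 717 + 110.08 = 827.08 tonne/day.
Overhead F = J − W = 827.08 − 464.48 = 362.6 tonne/day.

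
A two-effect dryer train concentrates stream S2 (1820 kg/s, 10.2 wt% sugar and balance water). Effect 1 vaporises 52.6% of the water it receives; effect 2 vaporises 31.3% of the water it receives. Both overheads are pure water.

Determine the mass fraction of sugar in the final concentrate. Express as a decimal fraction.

water in feed = 1820×0.898 = 1634.4 kg/s.
After stage 1: water left = (1−0.526)×1634.4 = 774.69; stream total = 960.33 kg/s.
After stage 2: water left = (1−0.313)×774.69 = 532.21; final concentrate = 717.85 kg/s.
sugar fraction = 185.64/717.85 = 0.259.

0.259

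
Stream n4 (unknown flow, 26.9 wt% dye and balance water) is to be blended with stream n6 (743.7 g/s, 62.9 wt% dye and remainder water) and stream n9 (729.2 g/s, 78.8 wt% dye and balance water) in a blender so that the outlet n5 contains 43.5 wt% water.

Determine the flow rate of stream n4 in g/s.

710.2 g/s

Let n4 be the unknown flow. Total out = 1472.9 + n4.
water balance: 430.5 + 0.731·n4 = 0.435·(1472.9 + n4)
(0.731 − 0.435)·n4 = 0.435×1472.9 − 430.5 = 210.21
n4 = 210.21 / 0.296 = 710.16 g/s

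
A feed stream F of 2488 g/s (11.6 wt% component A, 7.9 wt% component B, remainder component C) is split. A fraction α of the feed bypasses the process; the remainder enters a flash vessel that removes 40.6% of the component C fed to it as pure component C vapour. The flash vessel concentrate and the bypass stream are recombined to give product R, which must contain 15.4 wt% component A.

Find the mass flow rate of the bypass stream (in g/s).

All 2488×0.116 = 288.61 g/s of component A reaches R, so R = 288.61/0.154 = 1874.1 g/s and vapour = 613.92 g/s.
The evaporator receives (1−α)·2488 of feed at 0.805 component C and removes 0.406 of that component C:
0.406×0.805×(1−α)×2488 = 613.92
(1−α) = 613.92/813.15 = 0.7550;  α = 0.2450.
Bypass flow = 0.2450×2488 = 609.59 g/s.

609.6 g/s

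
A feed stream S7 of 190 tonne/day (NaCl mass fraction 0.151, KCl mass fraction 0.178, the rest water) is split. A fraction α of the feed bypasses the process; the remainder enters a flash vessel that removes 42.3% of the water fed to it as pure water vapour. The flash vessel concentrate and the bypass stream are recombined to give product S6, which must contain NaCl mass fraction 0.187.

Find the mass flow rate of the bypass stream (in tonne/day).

61.13 tonne/day

All 190×0.151 = 28.69 tonne/day of NaCl reaches S6, so S6 = 28.69/0.187 = 153.42 tonne/day and vapour = 36.578 tonne/day.
The evaporator receives (1−α)·190 of feed at 0.671 water and removes 0.423 of that water:
0.423×0.671×(1−α)×190 = 36.578
(1−α) = 36.578/53.928 = 0.6783;  α = 0.3217.
Bypass flow = 0.3217×190 = 61.13 tonne/day.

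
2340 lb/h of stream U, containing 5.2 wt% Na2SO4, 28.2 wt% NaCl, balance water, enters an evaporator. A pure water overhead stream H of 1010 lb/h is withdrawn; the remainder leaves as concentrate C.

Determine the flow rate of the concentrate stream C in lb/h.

Concentrate = 2340 − 1010 = 1330 lb/h.

1330 lb/h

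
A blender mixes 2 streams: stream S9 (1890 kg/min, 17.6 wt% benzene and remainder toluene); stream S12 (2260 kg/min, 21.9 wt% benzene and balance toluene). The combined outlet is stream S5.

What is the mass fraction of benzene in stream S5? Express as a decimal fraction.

Total flow out = 1890 + 2260 = 4150 kg/min.
benzene in = 1890×0.176 + 2260×0.219 = 827.58 kg/min.
benzene mass fraction in S5 = 827.58/4150 = 0.1994.

0.1994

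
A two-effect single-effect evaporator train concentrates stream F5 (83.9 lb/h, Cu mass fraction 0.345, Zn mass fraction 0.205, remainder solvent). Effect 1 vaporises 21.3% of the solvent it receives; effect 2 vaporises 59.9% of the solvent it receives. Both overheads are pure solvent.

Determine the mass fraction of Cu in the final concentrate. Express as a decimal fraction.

solvent in feed = 83.9×0.450 = 37.755 lb/h.
After stage 1: solvent left = (1−0.213)×37.755 = 29.713; stream total = 75.858 lb/h.
After stage 2: solvent left = (1−0.599)×29.713 = 11.915; final concentrate = 58.06 lb/h.
Cu fraction = 28.945/58.06 = 0.499.

0.499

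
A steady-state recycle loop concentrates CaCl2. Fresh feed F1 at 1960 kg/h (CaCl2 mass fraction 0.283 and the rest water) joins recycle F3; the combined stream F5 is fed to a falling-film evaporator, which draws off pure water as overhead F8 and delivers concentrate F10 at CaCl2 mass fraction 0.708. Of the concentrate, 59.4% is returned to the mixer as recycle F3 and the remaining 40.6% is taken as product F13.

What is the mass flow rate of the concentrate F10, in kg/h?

1930 kg/h

Overall CaCl2 balance (none leaves overhead): CaCl2 in fresh feed = CaCl2 in product, i.e. 1960×0.283 = (1−0.594)·F10·0.708.
F10 = 554.68/(0.708×0.406) = 1929.7 kg/h.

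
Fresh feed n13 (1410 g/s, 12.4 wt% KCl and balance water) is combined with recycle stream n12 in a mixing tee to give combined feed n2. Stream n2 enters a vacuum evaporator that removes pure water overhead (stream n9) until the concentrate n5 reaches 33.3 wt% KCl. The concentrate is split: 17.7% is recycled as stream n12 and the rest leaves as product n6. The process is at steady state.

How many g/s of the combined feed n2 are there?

Overall KCl balance (none leaves overhead): KCl in fresh feed = KCl in product, i.e. 1410×0.124 = (1−0.177)·n5·0.333.
n5 = 174.84/(0.333×0.823) = 637.96 g/s.
Recycle n12 = 0.177×637.96 = 112.92 g/s.
Combined feed n2 = 1410 + 112.92 = 1522.9 g/s.

1523 g/s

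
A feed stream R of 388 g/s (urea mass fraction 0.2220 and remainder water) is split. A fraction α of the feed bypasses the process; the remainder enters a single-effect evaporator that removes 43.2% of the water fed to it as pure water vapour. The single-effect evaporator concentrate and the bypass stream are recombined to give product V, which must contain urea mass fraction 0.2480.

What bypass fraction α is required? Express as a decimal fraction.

All 388×0.222 = 86.136 g/s of urea reaches V, so V = 86.136/0.248 = 347.32 g/s and vapour = 40.677 g/s.
The evaporator receives (1−α)·388 of feed at 0.778 water and removes 0.432 of that water:
0.432×0.778×(1−α)×388 = 40.677
(1−α) = 40.677/130.41 = 0.3119;  α = 0.6881.

0.688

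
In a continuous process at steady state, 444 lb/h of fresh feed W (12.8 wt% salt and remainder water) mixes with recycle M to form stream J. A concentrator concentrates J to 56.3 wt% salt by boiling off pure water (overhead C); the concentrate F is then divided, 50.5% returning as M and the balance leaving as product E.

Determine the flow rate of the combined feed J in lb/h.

547 lb/h

Overall salt balance (none leaves overhead): salt in fresh feed = salt in product, i.e. 444×0.128 = (1−0.505)·F·0.563.
F = 56.832/(0.563×0.495) = 203.93 lb/h.
Recycle M = 0.505×203.93 = 102.98 lb/h.
Combined feed J = 444 + 102.98 = 546.98 lb/h.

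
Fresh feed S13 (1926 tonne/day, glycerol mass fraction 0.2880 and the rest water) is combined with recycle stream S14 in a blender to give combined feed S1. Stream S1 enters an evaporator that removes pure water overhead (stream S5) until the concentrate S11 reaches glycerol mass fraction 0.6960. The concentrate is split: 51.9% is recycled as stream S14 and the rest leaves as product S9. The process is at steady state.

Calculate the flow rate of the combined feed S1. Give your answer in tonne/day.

Overall glycerol balance (none leaves overhead): glycerol in fresh feed = glycerol in product, i.e. 1926×0.288 = (1−0.519)·S11·0.696.
S11 = 554.69/(0.696×0.481) = 1656.9 tonne/day.
Recycle S14 = 0.519×1656.9 = 859.93 tonne/day.
Combined feed S1 = 1926 + 859.93 = 2785.9 tonne/day.

2786 tonne/day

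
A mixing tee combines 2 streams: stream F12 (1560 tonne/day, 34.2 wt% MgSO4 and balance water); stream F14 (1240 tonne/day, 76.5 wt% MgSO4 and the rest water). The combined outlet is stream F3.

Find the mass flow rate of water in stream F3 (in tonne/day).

1318 tonne/day

water out = water in = 1560×0.658 + 1240×0.235 = 1317.9 tonne/day.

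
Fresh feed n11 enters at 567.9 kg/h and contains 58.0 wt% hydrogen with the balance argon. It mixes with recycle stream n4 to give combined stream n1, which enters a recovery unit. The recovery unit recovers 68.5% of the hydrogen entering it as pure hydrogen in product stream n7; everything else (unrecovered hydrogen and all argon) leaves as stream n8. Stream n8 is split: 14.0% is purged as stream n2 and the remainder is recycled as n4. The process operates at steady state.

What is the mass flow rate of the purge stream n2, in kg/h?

argon enters only via n11 and leaves only via the purge: 567.9×0.420 = 0.140×(argon in n8), and the recovery unit passes all argon, so argon in n1 = argon in n8 = 1703.7 kg/h.
hydrogen in n1: m_A = 567.9×0.580 + (1−0.140)·(1−0.685)·m_A, so m_A = 329.38/0.7291 = 451.77 kg/h.
n8 = (1−0.685)×451.77 + 1703.7 = 1846 kg/h.
Purge n2 = 0.140×1846 = 258.44 kg/h.

258.4 kg/h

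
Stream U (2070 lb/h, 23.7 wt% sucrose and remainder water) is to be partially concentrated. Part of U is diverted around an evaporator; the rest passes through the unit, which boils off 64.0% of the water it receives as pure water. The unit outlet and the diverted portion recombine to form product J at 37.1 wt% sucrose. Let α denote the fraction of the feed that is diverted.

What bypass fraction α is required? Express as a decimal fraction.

All 2070×0.237 = 490.59 lb/h of sucrose reaches J, so J = 490.59/0.371 = 1322.3 lb/h and vapour = 747.65 lb/h.
The evaporator receives (1−α)·2070 of feed at 0.763 water and removes 0.640 of that water:
0.640×0.763×(1−α)×2070 = 747.65
(1−α) = 747.65/1010.8 = 0.7397;  α = 0.2603.

0.260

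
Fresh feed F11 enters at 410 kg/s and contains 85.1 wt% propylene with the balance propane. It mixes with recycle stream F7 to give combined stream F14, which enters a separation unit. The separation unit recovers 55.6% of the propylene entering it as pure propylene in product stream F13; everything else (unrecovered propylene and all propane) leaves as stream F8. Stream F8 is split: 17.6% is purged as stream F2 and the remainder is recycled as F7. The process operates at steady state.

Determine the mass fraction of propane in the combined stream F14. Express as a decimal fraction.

propane enters only via F11 and leaves only via the purge: 410×0.149 = 0.176×(propane in F8), and the separation unit passes all propane, so propane in F14 = propane in F8 = 347.1 kg/s.
propylene in F14: m_A = 410×0.851 + (1−0.176)·(1−0.556)·m_A, so m_A = 348.91/0.6341 = 550.21 kg/s.
F14 = 550.21 + 347.1 = 897.31 kg/s.
propane fraction in F14 = 347.1/897.31 = 0.387.

0.387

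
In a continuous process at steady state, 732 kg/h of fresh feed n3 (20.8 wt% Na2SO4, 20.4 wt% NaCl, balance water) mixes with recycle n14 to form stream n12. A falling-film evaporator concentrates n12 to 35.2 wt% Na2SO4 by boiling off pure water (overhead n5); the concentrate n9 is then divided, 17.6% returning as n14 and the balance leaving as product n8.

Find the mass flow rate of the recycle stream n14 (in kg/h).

Overall Na2SO4 balance (none leaves overhead): Na2SO4 in fresh feed = Na2SO4 in product, i.e. 732×0.208 = (1−0.176)·n9·0.352.
n9 = 152.26/(0.352×0.824) = 524.93 kg/h.
Recycle n14 = 0.176×524.93 = 92.388 kg/h.

92.39 kg/h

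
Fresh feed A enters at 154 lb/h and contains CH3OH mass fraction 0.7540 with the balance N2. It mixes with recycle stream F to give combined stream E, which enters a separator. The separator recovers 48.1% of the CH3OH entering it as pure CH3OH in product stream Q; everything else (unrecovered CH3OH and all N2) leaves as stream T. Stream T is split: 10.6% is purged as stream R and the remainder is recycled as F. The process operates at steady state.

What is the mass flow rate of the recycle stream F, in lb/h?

420 lb/h

N2 enters only via A and leaves only via the purge: 154×0.246 = 0.106×(N2 in T), and the separator passes all N2, so N2 in E = N2 in T = 357.4 lb/h.
CH3OH in E: m_A = 154×0.754 + (1−0.106)·(1−0.481)·m_A, so m_A = 116.12/0.5360 = 216.63 lb/h.
T = (1−0.481)×216.63 + 357.4 = 469.83 lb/h.
Recycle F = (1−0.106)×469.83 = 420.02 lb/h.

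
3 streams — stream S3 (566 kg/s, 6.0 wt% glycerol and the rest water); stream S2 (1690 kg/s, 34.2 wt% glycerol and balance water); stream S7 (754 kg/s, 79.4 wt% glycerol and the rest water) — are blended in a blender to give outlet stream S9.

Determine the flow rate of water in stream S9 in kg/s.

water out = water in = 566×0.940 + 1690×0.658 + 754×0.206 = 1799.4 kg/s.

1799 kg/s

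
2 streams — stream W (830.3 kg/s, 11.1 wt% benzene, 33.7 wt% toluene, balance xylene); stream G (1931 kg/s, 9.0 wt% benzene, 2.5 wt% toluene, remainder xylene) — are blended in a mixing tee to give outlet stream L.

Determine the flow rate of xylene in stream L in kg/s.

2167 kg/s

xylene out = xylene in = 830.3×0.552 + 1931×0.885 = 2167.3 kg/s.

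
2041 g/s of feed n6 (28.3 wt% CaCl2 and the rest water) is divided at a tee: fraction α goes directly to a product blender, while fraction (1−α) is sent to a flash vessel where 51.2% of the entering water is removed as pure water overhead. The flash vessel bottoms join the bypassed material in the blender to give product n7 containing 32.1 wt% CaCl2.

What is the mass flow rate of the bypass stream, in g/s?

1383 g/s

All 2041×0.283 = 577.6 g/s of CaCl2 reaches n7, so n7 = 577.6/0.321 = 1799.4 g/s and vapour = 241.61 g/s.
The evaporator receives (1−α)·2041 of feed at 0.717 water and removes 0.512 of that water:
0.512×0.717×(1−α)×2041 = 241.61
(1−α) = 241.61/749.26 = 0.3225;  α = 0.6775.
Bypass flow = 0.6775×2041 = 1382.8 g/s.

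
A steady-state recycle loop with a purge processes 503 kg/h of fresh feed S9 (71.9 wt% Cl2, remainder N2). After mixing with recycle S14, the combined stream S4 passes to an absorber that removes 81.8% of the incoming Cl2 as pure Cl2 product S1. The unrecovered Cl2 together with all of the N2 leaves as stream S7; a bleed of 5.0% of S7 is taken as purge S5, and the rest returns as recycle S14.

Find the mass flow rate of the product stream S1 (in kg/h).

357.7 kg/h

Cl2 in S4: m_A = 503×0.719 + (1−0.050)·(1−0.818)·m_A, so m_A = 361.66/0.8271 = 437.26 kg/h.
Product S1 = 0.818×437.26 = 357.68 kg/h.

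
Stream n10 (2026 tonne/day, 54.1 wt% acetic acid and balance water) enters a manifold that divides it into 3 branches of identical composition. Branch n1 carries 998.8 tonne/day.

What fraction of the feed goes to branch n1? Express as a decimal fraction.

Fraction to n1 = 998.8/2026 = 0.4930.

0.493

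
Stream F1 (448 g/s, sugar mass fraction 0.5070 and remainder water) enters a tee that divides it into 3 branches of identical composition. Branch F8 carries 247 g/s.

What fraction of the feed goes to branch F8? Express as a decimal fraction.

Fraction to F8 = 247/448 = 0.5513.

0.551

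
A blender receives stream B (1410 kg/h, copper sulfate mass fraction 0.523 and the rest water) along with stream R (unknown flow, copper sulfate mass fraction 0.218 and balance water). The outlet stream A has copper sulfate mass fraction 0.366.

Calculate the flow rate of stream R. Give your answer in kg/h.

Let R be the unknown flow. Total out = 1410 + R.
copper sulfate balance: 737.43 + 0.218·R = 0.366·(1410 + R)
(0.218 − 0.366)·R = 0.366×1410 − 737.43 = -221.37
R = -221.37 / -0.148 = 1495.7 kg/h

1496 kg/h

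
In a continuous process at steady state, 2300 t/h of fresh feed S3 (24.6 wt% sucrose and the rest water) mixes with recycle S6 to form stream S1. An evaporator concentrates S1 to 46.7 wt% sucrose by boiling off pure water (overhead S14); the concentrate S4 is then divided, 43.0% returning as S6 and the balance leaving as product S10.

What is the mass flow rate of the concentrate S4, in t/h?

2126 t/h

Overall sucrose balance (none leaves overhead): sucrose in fresh feed = sucrose in product, i.e. 2300×0.246 = (1−0.430)·S4·0.467.
S4 = 565.8/(0.467×0.570) = 2125.5 t/h.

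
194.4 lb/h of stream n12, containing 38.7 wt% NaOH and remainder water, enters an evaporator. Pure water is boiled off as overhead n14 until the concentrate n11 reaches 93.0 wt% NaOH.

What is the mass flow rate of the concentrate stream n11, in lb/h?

80.9 lb/h

NaOH is conserved: 194.4×0.387 = 75.233 lb/h all reports to the concentrate.
Concentrate = 75.233/(target fraction) = 80.895 lb/h.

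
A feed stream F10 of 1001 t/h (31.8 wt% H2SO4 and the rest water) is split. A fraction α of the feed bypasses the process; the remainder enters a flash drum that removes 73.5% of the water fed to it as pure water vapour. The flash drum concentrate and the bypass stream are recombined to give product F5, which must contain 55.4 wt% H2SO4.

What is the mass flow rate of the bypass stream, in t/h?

150.3 t/h

All 1001×0.318 = 318.32 t/h of H2SO4 reaches F5, so F5 = 318.32/0.554 = 574.58 t/h and vapour = 426.42 t/h.
The evaporator receives (1−α)·1001 of feed at 0.682 water and removes 0.735 of that water:
0.735×0.682×(1−α)×1001 = 426.42
(1−α) = 426.42/501.77 = 0.8498;  α = 0.1502.
Bypass flow = 0.1502×1001 = 150.32 t/h.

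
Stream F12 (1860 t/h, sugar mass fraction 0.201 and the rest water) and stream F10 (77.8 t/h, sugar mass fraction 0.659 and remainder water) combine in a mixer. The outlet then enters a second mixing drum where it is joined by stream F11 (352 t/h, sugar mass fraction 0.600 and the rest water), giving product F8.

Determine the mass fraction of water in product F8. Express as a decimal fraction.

Overall, product flow = 2289.8 t/h.
water in = 1860×0.799 + 77.8×0.341 + 352×0.400 = 1653.5 t/h.
water fraction in F8 = 0.722.

0.722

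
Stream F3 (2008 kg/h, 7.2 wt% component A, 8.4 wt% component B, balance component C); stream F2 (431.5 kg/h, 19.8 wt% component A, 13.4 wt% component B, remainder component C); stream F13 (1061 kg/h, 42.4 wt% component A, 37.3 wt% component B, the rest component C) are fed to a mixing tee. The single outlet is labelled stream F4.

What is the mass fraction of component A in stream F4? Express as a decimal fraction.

0.194

Total flow out = 2008 + 431.5 + 1061 = 3500.5 kg/h.
component A in = 2008×0.072 + 431.5×0.198 + 1061×0.424 = 679.88 kg/h.
component A mass fraction in F4 = 679.88/3500.5 = 0.194.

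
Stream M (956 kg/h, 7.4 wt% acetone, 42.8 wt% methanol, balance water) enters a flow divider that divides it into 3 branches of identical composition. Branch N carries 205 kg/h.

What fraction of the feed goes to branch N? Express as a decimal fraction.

0.214

Fraction to N = 205/956 = 0.2144.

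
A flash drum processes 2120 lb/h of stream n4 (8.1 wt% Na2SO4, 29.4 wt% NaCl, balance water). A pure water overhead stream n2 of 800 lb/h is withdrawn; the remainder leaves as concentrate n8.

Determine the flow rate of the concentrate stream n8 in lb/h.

1320 lb/h

Concentrate = 2120 − 800 = 1320 lb/h.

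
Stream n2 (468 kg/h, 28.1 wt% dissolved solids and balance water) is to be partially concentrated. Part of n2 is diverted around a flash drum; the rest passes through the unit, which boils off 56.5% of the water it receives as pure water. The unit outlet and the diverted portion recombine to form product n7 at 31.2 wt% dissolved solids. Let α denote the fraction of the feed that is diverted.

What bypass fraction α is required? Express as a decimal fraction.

0.755

All 468×0.281 = 131.51 kg/h of dissolved solids reaches n7, so n7 = 131.51/0.312 = 421.5 kg/h and vapour = 46.5 kg/h.
The evaporator receives (1−α)·468 of feed at 0.719 water and removes 0.565 of that water:
0.565×0.719×(1−α)×468 = 46.5
(1−α) = 46.5/190.12 = 0.2446;  α = 0.7554.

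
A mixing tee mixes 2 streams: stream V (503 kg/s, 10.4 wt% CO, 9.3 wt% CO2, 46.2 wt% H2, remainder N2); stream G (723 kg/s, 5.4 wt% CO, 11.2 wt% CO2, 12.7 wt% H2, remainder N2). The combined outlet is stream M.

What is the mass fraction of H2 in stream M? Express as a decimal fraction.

Total flow out = 503 + 723 = 1226 kg/s.
H2 in = 503×0.462 + 723×0.127 = 324.21 kg/s.
H2 mass fraction in M = 324.21/1226 = 0.2644.

0.2644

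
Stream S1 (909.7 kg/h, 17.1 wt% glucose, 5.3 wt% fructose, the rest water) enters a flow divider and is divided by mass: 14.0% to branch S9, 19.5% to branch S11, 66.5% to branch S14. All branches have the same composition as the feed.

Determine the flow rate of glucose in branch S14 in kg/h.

Branch S14 total = 0.665×909.7 = 604.95 kg/h.
glucose in S14 = 0.171×604.95 = 103.45 kg/h.

103.4 kg/h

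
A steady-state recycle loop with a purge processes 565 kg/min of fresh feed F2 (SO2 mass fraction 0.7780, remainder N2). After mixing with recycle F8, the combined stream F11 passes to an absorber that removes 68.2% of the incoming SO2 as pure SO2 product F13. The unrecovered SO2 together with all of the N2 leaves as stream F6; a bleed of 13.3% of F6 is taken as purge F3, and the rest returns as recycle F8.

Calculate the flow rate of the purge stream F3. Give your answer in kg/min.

N2 enters only via F2 and leaves only via the purge: 565×0.222 = 0.133×(N2 in F6), and the absorber passes all N2, so N2 in F11 = N2 in F6 = 943.08 kg/min.
SO2 in F11: m_A = 565×0.778 + (1−0.133)·(1−0.682)·m_A, so m_A = 439.57/0.7243 = 606.89 kg/min.
F6 = (1−0.682)×606.89 + 943.08 = 1136.1 kg/min.
Purge F3 = 0.133×1136.1 = 151.1 kg/min.

151.1 kg/min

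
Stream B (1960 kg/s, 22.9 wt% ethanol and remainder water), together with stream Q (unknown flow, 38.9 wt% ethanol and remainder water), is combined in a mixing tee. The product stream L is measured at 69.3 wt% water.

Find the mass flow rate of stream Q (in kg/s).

1864 kg/s

Let Q be the unknown flow. Total out = 1960 + Q.
water balance: 1511.2 + 0.611·Q = 0.693·(1960 + Q)
(0.611 − 0.693)·Q = 0.693×1960 − 1511.2 = -152.88
Q = -152.88 / -0.082 = 1864.4 kg/s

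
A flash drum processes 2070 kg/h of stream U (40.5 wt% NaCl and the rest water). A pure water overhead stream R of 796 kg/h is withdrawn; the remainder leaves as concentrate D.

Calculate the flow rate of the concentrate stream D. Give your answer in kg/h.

1274 kg/h

Concentrate = 2070 − 796 = 1274 kg/h.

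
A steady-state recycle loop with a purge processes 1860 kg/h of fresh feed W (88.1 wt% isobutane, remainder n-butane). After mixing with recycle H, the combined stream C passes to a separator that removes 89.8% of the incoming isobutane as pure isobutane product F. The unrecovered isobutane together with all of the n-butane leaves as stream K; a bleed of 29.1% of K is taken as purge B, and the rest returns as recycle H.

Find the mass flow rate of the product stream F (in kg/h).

isobutane in C: m_A = 1860×0.881 + (1−0.291)·(1−0.898)·m_A, so m_A = 1638.7/0.9277 = 1766.4 kg/h.
Product F = 0.898×1766.4 = 1586.2 kg/h.

1586 kg/h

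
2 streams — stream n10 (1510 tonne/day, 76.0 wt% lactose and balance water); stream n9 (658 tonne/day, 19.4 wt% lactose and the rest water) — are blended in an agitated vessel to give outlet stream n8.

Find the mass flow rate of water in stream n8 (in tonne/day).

water out = water in = 1510×0.240 + 658×0.806 = 892.75 tonne/day.

892.7 tonne/day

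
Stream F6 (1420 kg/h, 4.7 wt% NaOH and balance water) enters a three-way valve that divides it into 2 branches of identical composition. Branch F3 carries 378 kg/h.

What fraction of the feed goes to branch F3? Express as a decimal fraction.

Fraction to F3 = 378/1420 = 0.2662.

0.266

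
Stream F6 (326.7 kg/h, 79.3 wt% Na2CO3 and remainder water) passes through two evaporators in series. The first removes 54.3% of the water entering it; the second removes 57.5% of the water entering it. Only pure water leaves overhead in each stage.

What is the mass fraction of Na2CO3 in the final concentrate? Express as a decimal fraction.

0.9517

water in feed = 326.7×0.207 = 67.627 kg/h.
After stage 1: water left = (1−0.543)×67.627 = 30.905; stream total = 289.98 kg/h.
After stage 2: water left = (1−0.575)×30.905 = 13.135; final concentrate = 272.21 kg/h.
Na2CO3 fraction = 259.07/272.21 = 0.9517.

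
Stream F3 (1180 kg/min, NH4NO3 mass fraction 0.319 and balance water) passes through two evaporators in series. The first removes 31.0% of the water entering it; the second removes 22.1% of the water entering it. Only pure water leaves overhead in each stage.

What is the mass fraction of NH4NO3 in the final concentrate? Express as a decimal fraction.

water in feed = 1180×0.681 = 803.58 kg/min.
After stage 1: water left = (1−0.310)×803.58 = 554.47; stream total = 930.89 kg/min.
After stage 2: water left = (1−0.221)×554.47 = 431.93; final concentrate = 808.35 kg/min.
NH4NO3 fraction = 376.42/808.35 = 0.466.

0.466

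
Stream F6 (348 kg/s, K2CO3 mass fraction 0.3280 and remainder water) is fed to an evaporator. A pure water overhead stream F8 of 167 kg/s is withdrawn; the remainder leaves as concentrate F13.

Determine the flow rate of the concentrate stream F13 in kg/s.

181 kg/s

Concentrate = 348 − 167 = 181 kg/s.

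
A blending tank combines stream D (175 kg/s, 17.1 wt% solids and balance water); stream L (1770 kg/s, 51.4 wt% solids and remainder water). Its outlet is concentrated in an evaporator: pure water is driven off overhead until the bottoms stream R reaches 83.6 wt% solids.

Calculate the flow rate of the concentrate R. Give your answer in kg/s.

1124 kg/s

solids entering = 175×0.171 + 1770×0.514 = 939.7 kg/s.
All solids reports to R, so R = 939.7/0.836 = 1124 kg/s.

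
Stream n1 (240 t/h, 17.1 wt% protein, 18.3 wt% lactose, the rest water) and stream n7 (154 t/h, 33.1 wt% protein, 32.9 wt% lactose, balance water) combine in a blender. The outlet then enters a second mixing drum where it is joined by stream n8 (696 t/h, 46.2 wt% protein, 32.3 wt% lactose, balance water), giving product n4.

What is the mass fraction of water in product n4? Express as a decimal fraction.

0.3276

Overall, product flow = 1090 t/h.
water in = 240×0.646 + 154×0.340 + 696×0.215 = 357.04 t/h.
water fraction in n4 = 0.3276.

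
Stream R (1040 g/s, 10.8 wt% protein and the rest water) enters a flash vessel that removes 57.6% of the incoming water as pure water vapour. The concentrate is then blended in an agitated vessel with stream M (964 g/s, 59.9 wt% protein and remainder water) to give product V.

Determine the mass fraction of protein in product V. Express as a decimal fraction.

Vapour removed = 0.576×0.892×1040 = 534.34 g/s; concentrate = 505.66 g/s.
protein reaching the mixer = 112.32 (from concentrate) + 964×0.599 = 689.76 g/s.
Product flow = 505.66 + 964 = 1469.7 g/s; protein fraction = 0.469.

0.469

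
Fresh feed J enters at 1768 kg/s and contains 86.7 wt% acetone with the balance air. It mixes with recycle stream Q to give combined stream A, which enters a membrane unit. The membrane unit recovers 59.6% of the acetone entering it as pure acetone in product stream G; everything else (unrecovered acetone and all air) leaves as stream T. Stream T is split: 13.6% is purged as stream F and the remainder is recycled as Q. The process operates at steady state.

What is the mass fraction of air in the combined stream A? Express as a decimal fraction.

air enters only via J and leaves only via the purge: 1768×0.133 = 0.136×(air in T), and the membrane unit passes all air, so air in A = air in T = 1729 kg/s.
acetone in A: m_A = 1768×0.867 + (1−0.136)·(1−0.596)·m_A, so m_A = 1532.9/0.6509 = 2354.8 kg/s.
A = 2354.8 + 1729 = 4083.8 kg/s.
air fraction in A = 1729/4083.8 = 0.4234.

0.4234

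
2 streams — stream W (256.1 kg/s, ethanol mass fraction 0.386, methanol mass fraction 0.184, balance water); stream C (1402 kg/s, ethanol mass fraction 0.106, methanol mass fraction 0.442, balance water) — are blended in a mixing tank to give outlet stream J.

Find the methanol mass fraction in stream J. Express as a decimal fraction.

Total flow out = 256.1 + 1402 = 1658.1 kg/s.
methanol in = 256.1×0.184 + 1402×0.442 = 666.81 kg/s.
methanol mass fraction in J = 666.81/1658.1 = 0.402.

0.402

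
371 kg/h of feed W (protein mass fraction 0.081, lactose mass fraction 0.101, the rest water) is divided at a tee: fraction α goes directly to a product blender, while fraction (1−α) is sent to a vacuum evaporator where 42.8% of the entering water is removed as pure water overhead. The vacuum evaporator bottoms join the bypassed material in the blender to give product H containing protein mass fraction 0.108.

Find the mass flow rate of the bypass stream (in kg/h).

All 371×0.081 = 30.051 kg/h of protein reaches H, so H = 30.051/0.108 = 278.25 kg/h and vapour = 92.75 kg/h.
The evaporator receives (1−α)·371 of feed at 0.818 water and removes 0.428 of that water:
0.428×0.818×(1−α)×371 = 92.75
(1−α) = 92.75/129.89 = 0.7141;  α = 0.2859.
Bypass flow = 0.2859×371 = 106.08 kg/h.

106.1 kg/h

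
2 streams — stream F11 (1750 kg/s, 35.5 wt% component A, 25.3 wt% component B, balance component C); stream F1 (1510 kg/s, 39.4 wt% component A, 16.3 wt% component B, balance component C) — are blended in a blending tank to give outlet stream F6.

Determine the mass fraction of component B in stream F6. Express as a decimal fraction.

Total flow out = 1750 + 1510 = 3260 kg/s.
component B in = 1750×0.253 + 1510×0.163 = 688.88 kg/s.
component B mass fraction in F6 = 688.88/3260 = 0.2113.

0.2113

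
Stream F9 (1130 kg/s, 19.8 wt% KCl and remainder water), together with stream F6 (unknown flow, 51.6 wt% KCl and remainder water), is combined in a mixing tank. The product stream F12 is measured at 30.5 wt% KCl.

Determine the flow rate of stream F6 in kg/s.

573 kg/s

Let F6 be the unknown flow. Total out = 1130 + F6.
KCl balance: 223.74 + 0.516·F6 = 0.305·(1130 + F6)
(0.516 − 0.305)·F6 = 0.305×1130 − 223.74 = 120.91
F6 = 120.91 / 0.211 = 573.03 kg/s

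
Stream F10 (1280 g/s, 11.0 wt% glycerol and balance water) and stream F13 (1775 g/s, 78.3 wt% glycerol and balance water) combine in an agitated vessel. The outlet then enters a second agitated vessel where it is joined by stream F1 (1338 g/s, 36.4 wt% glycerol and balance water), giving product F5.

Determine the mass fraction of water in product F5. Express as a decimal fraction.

0.541

Overall, product flow = 4393 g/s.
water in = 1280×0.890 + 1775×0.217 + 1338×0.636 = 2375.3 g/s.
water fraction in F5 = 0.541.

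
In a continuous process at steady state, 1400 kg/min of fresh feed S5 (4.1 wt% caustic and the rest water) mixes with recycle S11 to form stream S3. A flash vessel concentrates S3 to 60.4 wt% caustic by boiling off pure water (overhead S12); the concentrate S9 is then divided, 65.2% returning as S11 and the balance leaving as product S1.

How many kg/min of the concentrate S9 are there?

273.1 kg/min

Overall caustic balance (none leaves overhead): caustic in fresh feed = caustic in product, i.e. 1400×0.041 = (1−0.652)·S9·0.604.
S9 = 57.4/(0.604×0.348) = 273.08 kg/min.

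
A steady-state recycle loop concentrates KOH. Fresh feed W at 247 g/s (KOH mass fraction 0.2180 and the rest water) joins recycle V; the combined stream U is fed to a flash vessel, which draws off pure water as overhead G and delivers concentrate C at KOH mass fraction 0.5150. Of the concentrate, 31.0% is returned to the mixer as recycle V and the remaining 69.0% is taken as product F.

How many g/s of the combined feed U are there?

294 g/s

Overall KOH balance (none leaves overhead): KOH in fresh feed = KOH in product, i.e. 247×0.218 = (1−0.310)·C·0.515.
C = 53.846/(0.515×0.690) = 151.53 g/s.
Recycle V = 0.310×151.53 = 46.974 g/s.
Combined feed U = 247 + 46.974 = 293.97 g/s.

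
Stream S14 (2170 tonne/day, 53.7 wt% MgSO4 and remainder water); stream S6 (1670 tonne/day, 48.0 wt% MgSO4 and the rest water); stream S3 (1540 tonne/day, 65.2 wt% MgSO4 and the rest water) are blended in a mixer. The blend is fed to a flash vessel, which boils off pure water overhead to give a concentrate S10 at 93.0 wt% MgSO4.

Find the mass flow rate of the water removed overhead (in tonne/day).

MgSO4 entering = 2170×0.537 + 1670×0.480 + 1540×0.652 = 2971 tonne/day.
All MgSO4 reports to S10, so S10 = 2971/0.930 = 3194.6 tonne/day.
Total feed = 5380 tonne/day; overhead = 5380 − 3194.6 = 2185.4 tonne/day.

2185 tonne/day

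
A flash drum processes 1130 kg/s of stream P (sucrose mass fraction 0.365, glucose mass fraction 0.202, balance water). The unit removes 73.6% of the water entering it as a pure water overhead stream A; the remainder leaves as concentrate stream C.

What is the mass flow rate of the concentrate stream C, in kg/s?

water entering = 1130×0.433 = 489.29 kg/s; overhead removed = 0.736×489.29 = 360.12 kg/s.
Concentrate = 1130 − 360.12 = 769.88 kg/s.

769.9 kg/s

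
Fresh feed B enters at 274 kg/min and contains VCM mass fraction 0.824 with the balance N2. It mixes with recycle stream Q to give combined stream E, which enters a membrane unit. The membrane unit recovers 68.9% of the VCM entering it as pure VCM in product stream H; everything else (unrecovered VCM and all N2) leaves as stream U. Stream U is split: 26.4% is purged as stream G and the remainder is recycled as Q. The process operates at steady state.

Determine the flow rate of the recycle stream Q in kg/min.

N2 enters only via B and leaves only via the purge: 274×0.176 = 0.264×(N2 in U), and the membrane unit passes all N2, so N2 in E = N2 in U = 182.67 kg/min.
VCM in E: m_A = 274×0.824 + (1−0.264)·(1−0.689)·m_A, so m_A = 225.78/0.7711 = 292.8 kg/min.
U = (1−0.689)×292.8 + 182.67 = 273.73 kg/min.
Recycle Q = (1−0.264)×273.73 = 201.46 kg/min.

201.5 kg/min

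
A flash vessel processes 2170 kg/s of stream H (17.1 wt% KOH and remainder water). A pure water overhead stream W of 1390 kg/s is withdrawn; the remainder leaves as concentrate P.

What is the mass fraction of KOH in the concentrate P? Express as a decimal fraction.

0.4757

KOH is not removed: 2170×0.171 = 371.07 kg/s of KOH enters P.
Concentrate = 2170 − 1390 = 780 kg/s.
Mass fraction = 371.07/780 = 0.4757.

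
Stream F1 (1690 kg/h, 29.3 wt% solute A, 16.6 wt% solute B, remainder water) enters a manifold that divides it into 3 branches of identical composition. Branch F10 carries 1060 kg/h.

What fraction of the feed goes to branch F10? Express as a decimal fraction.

Fraction to F10 = 1060/1690 = 0.6272.

0.627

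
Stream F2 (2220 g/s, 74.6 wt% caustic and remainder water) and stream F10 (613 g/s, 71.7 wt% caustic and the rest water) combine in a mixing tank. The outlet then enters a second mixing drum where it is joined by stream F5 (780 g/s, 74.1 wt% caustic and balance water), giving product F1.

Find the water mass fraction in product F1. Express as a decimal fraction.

0.260

Overall, product flow = 3613 g/s.
water in = 2220×0.254 + 613×0.283 + 780×0.259 = 939.38 g/s.
water fraction in F1 = 0.260.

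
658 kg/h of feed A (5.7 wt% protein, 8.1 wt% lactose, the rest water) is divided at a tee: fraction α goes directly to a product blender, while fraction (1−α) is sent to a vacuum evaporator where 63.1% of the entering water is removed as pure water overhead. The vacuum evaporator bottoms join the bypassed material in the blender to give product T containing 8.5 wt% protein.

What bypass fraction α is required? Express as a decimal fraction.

0.394

All 658×0.057 = 37.506 kg/h of protein reaches T, so T = 37.506/0.085 = 441.25 kg/h and vapour = 216.75 kg/h.
The evaporator receives (1−α)·658 of feed at 0.862 water and removes 0.631 of that water:
0.631×0.862×(1−α)×658 = 216.75
(1−α) = 216.75/357.9 = 0.6056;  α = 0.3944.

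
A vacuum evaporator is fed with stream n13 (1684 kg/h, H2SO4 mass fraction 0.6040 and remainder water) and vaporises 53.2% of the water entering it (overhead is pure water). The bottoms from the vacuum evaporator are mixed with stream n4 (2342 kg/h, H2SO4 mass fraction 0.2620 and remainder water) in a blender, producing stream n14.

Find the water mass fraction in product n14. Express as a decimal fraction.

0.5558

Vapour removed = 0.532×0.396×1684 = 354.77 kg/h; concentrate = 1329.2 kg/h.
water reaching the mixer = 312.09 (from concentrate) + 2342×0.738 = 2040.5 kg/h.
Product flow = 1329.2 + 2342 = 3671.2 kg/h; water fraction = 0.5558.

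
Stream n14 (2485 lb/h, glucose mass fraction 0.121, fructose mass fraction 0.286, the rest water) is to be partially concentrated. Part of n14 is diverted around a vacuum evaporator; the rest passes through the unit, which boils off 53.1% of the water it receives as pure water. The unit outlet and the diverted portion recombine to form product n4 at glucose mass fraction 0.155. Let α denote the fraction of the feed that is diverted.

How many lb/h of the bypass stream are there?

All 2485×0.121 = 300.69 lb/h of glucose reaches n4, so n4 = 300.69/0.155 = 1939.9 lb/h and vapour = 545.1 lb/h.
The evaporator receives (1−α)·2485 of feed at 0.593 water and removes 0.531 of that water:
0.531×0.593×(1−α)×2485 = 545.1
(1−α) = 545.1/782.48 = 0.6966;  α = 0.3034.
Bypass flow = 0.3034×2485 = 753.89 lb/h.

753.9 lb/h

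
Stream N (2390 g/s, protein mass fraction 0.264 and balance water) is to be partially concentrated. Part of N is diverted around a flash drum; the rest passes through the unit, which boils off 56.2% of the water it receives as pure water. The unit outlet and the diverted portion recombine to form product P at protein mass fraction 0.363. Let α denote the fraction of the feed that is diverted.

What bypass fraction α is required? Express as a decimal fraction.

0.341

All 2390×0.264 = 630.96 g/s of protein reaches P, so P = 630.96/0.363 = 1738.2 g/s and vapour = 651.82 g/s.
The evaporator receives (1−α)·2390 of feed at 0.736 water and removes 0.562 of that water:
0.562×0.736×(1−α)×2390 = 651.82
(1−α) = 651.82/988.58 = 0.6593;  α = 0.3407.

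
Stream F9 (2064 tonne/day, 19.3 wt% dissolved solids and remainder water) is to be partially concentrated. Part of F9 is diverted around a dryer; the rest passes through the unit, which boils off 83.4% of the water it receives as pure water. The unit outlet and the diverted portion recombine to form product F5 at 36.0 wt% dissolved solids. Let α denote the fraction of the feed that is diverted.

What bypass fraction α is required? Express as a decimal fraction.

0.311

All 2064×0.193 = 398.35 tonne/day of dissolved solids reaches F5, so F5 = 398.35/0.360 = 1106.5 tonne/day and vapour = 957.47 tonne/day.
The evaporator receives (1−α)·2064 of feed at 0.807 water and removes 0.834 of that water:
0.834×0.807×(1−α)×2064 = 957.47
(1−α) = 957.47/1389.2 = 0.6892;  α = 0.3108.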